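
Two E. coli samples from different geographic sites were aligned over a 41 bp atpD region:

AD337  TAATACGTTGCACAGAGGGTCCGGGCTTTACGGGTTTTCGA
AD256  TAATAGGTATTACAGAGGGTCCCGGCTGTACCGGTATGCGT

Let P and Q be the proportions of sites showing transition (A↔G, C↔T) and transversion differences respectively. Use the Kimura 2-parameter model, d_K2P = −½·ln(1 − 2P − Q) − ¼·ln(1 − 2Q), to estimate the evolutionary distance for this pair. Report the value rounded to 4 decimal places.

0.3007

Differing sites — 6:C/G (Tv); 9:T/A (Tv); 10:G/T (Tv); 11:C/T (Ti); 23:G/C (Tv); 28:T/G (Tv); 32:G/C (Tv); 36:T/A (Tv); 38:T/G (Tv); 41:A/T (Tv).
Of the 10 differences, 1 transition and 9 transversions over 41 sites: P = 1/41 = 0.024390, Q = 9/41 = 0.219512.
d = −0.5·ln(0.731708) − 0.25·ln(0.560976) = −0.5·(-0.312374) − 0.25·(-0.578077) = 0.3007.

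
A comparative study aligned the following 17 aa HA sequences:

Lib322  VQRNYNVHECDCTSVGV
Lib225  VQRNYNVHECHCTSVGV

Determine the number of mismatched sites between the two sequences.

Differing sites — 11:D/H.
That gives 1 mismatch out of 17 aligned sites, so the Hamming distance is 1.

1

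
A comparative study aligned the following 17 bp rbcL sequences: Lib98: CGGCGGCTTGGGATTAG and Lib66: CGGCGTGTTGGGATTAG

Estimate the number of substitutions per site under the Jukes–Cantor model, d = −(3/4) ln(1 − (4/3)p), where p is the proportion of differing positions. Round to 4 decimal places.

0.1280

The sequences differ at positions 6 (G/T), 7 (C/G).
p = 2/17 = 0.117647.
d = −0.75 · ln(1 − (4/3)·0.117647) = −0.75 · ln(0.843137) = −0.75 · (-0.170626) = 0.1280.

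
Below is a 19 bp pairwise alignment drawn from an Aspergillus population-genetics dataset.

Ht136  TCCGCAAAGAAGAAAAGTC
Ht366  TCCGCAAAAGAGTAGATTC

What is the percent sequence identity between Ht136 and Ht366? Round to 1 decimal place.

The sequences differ at positions 9 (G/A), 10 (A/G), 13 (A/T), 15 (A/G), 17 (G/T).
14 of the 19 sites match, so the percent identity is 14/19 × 100 = 73.7%.

73.7%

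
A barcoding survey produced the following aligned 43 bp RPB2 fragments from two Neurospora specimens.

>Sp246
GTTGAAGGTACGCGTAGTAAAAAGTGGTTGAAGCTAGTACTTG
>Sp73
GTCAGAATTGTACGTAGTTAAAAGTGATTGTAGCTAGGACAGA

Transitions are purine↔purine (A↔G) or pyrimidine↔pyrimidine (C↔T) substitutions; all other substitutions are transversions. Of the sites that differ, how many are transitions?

Differing sites — 3:T/C (Ti); 4:G/A (Ti); 5:A/G (Ti); 7:G/A (Ti); 8:G/T (Tv); 10:A/G (Ti); 11:C/T (Ti); 12:G/A (Ti); 19:A/T (Tv); 27:G/A (Ti); 31:A/T (Tv); 38:T/G (Tv); 41:T/A (Tv); 42:T/G (Tv); 43:G/A (Ti).
Of the 15 differences, 9 transitions and 6 transversions, so the answer is 9.

9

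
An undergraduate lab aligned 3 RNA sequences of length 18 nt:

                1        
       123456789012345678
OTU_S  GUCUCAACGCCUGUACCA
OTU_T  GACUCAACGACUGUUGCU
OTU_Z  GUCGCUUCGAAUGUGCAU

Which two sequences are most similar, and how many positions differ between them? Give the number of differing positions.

Pairwise Hamming distances:
  OTU_S vs OTU_T: 5
  OTU_S vs OTU_Z: 8
  OTU_T vs OTU_Z: 8
The smallest is 5, between OTU_S and OTU_T.

5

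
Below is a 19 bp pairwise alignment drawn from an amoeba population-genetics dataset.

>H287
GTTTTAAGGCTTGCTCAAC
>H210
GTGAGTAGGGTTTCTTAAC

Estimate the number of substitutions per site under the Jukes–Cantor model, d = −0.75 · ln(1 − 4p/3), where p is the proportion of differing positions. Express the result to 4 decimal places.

Mismatches occur at site 3 (T/G), site 4 (T/A), site 5 (T/G), site 6 (A/T), site 10 (C/G), site 13 (G/T), site 16 (C/T).
p = 7/19 = 0.368421.
d = −0.75 · ln(1 − (4/3)·0.368421) = −0.75 · ln(0.508772) = −0.75 · (-0.675755) = 0.5068.

0.5068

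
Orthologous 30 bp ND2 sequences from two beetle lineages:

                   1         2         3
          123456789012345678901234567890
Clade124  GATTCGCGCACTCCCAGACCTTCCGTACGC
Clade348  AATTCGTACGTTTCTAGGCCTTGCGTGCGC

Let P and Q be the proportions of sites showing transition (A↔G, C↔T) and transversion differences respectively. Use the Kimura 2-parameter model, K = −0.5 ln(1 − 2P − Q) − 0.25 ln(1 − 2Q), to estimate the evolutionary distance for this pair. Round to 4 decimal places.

The sequences differ at positions 1 (G/A, transition), 7 (C/T, transition), 8 (G/A, transition), 10 (A/G, transition), 11 (C/T, transition), 13 (C/T, transition), 15 (C/T, transition), 18 (A/G, transition), 23 (C/G, transversion), 27 (A/G, transition).
Of the 10 differences, 9 transitions and 1 transversion over 30 sites: P = 9/30 = 0.300000, Q = 1/30 = 0.033333.
d = −0.5·ln(0.366667) − 0.25·ln(0.933334) = −0.5·(-1.003301) − 0.25·(-0.068992) = 0.5189.

0.5189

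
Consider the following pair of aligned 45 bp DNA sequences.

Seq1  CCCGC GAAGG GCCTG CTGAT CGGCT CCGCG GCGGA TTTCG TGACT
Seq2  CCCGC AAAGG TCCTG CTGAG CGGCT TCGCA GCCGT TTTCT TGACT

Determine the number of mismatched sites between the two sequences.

8

The sequences differ at positions 6 (G/A), 11 (G/T), 20 (T/G), 26 (C/T), 30 (G/A), 33 (G/C), 35 (A/T), 40 (G/T).
That gives 8 mismatches out of 45 aligned sites, so the Hamming distance is 8.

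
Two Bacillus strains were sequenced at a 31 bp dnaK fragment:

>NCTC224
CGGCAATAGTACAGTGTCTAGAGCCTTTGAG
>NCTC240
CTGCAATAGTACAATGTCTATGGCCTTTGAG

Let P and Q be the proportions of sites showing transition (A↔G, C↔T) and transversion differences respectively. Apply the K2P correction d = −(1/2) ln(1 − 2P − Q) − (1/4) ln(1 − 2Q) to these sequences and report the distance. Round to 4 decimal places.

0.1421

Mismatches occur at site 2 (G→T, transversion), site 14 (G→A, transition), site 21 (G→T, transversion), site 22 (A→G, transition).
Of the 4 differences, 2 transitions and 2 transversions over 31 sites: P = 2/31 = 0.064516, Q = 2/31 = 0.064516.
d = −0.5·ln(0.806452) − 0.25·ln(0.870968) = −0.5·(-0.215111) − 0.25·(-0.138150) = 0.1421.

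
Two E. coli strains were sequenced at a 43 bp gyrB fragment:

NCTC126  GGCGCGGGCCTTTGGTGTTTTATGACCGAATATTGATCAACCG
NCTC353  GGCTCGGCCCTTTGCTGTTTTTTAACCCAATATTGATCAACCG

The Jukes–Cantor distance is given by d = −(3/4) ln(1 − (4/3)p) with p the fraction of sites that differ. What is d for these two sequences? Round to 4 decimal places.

0.1544

Differing sites — 4:G/T; 8:G/C; 15:G/C; 22:A/T; 24:G/A; 28:G/C.
p = 6/43 = 0.139535.
d = −0.75 · ln(1 − (4/3)·0.139535) = −0.75 · ln(0.813953) = −0.75 · (-0.205853) = 0.1544.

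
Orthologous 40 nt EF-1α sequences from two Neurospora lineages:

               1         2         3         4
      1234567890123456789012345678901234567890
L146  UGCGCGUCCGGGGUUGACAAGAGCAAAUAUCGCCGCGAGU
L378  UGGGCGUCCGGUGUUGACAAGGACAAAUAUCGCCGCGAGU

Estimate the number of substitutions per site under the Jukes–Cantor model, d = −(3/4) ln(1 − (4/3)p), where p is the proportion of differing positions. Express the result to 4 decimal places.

0.1073

Mismatches occur at site 3 (C↔G), site 12 (G↔U), site 22 (A↔G), site 23 (G↔A).
p = 4/40 = 0.100000.
d = −0.75 · ln(1 − (4/3)·0.100000) = −0.75 · ln(0.866667) = −0.75 · (-0.143100) = 0.1073.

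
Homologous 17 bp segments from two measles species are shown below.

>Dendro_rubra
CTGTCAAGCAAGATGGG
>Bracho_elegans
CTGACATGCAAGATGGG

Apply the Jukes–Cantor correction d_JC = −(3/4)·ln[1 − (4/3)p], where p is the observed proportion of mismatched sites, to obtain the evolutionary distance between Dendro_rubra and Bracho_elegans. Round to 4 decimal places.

0.1280

The sequences differ at positions 4 (T/A), 7 (A/T).
p = 2/17 = 0.117647.
d = −0.75 · ln(1 − (4/3)·0.117647) = −0.75 · ln(0.843137) = −0.75 · (-0.170626) = 0.1280.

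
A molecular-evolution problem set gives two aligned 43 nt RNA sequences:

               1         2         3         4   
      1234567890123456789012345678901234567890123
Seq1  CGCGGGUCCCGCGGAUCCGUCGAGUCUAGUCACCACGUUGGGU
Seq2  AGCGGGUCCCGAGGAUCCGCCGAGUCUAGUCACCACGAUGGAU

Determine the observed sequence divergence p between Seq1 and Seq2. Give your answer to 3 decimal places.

Differing sites — 1:C/A; 12:C/A; 20:U/C; 38:U/A; 42:G/A.
There are 5 differences over 43 sites, so p = 5/43 = 0.116.

0.116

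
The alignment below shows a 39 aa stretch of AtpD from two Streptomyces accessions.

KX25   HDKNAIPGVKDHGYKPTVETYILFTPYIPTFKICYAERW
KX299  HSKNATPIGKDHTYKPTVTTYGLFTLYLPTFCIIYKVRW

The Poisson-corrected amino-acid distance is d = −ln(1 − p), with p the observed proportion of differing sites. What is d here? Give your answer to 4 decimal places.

0.4055

Mismatches occur at site 2 (D→S), site 6 (I→T), site 8 (G→I), site 9 (V→G), site 13 (G→T), site 19 (E→T), site 22 (I→G), site 26 (P→L), site 28 (I→L), site 32 (K→C), site 34 (C→I), site 36 (A→K), site 37 (E→V).
p = 13/39 = 0.333333.
d = −ln(1 − 0.333333) = −ln(0.666667) = 0.4055.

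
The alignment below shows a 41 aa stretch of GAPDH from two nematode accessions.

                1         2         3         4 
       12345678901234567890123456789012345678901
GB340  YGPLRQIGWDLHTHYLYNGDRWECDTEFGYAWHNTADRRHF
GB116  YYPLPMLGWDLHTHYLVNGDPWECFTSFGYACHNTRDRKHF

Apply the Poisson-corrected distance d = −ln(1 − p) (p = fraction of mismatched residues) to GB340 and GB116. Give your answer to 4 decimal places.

0.3124

The sequences differ at positions 2 (G/Y), 5 (R/P), 6 (Q/M), 7 (I/L), 17 (Y/V), 21 (R/P), 25 (D/F), 27 (E/S), 32 (W/C), 36 (A/R), 39 (R/K).
p = 11/41 = 0.268293.
d = −ln(1 − 0.268293) = −ln(0.731707) = 0.3124.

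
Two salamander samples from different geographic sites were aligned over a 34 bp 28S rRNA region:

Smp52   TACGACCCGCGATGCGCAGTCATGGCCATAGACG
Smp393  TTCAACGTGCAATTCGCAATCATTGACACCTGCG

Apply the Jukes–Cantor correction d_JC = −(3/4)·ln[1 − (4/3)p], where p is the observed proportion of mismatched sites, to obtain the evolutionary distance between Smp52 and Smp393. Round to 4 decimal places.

0.5347

Differing sites — 2:A/T; 4:G/A; 7:C/G; 8:C/T; 11:G/A; 14:G/T; 19:G/A; 24:G/T; 26:C/A; 29:T/C; 30:A/C; 31:G/T; 32:A/G.
p = 13/34 = 0.382353.
d = −0.75 · ln(1 − (4/3)·0.382353) = −0.75 · ln(0.490196) = −0.75 · (-0.712950) = 0.5347.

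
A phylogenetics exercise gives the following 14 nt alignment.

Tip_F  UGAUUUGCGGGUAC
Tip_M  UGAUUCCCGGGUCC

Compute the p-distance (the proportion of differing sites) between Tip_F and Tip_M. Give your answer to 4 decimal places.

Differing sites — 6:U/C; 7:G/C; 13:A/C.
There are 3 differences over 14 sites, so p = 3/14 = 0.2143.

0.2143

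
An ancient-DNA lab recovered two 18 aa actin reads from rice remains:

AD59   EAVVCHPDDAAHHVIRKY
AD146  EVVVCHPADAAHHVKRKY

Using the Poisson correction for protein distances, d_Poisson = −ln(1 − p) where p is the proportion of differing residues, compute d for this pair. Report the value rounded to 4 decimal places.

The sequences differ at positions 2 (A/V), 8 (D/A), 15 (I/K).
p = 3/18 = 0.166667.
d = −ln(1 − 0.166667) = −ln(0.833333) = 0.1823.

0.1823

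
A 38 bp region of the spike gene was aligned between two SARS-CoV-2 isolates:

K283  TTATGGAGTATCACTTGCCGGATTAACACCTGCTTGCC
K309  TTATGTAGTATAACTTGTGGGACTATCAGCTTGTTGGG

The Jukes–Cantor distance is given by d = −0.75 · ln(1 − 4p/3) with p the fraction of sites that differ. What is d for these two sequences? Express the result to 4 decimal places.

Mismatches occur at site 6 (G↔T), site 12 (C↔A), site 18 (C↔T), site 19 (C↔G), site 23 (T↔C), site 26 (A↔T), site 29 (C↔G), site 32 (G↔T), site 33 (C↔G), site 37 (C↔G), site 38 (C↔G).
p = 11/38 = 0.289474.
d = −0.75 · ln(1 − (4/3)·0.289474) = −0.75 · ln(0.614035) = −0.75 · (-0.487703) = 0.3658.

0.3658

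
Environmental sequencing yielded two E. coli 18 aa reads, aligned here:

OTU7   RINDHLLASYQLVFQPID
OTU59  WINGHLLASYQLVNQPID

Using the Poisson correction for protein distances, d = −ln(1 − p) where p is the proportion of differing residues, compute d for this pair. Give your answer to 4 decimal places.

0.1823

The sequences differ at positions 1 (R/W), 4 (D/G), 14 (F/N).
p = 3/18 = 0.166667.
d = −ln(1 − 0.166667) = −ln(0.833333) = 0.1823.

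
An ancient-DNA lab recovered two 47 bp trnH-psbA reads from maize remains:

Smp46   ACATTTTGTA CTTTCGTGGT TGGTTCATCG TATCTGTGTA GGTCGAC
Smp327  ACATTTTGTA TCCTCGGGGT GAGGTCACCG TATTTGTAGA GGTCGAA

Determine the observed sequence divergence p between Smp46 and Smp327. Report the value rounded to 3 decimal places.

0.255

Differing sites — 11:C/T; 12:T/C; 13:T/C; 17:T/G; 21:T/G; 22:G/A; 24:T/G; 28:T/C; 34:C/T; 38:G/A; 39:T/G; 47:C/A.
There are 12 differences over 47 sites, so p = 12/47 = 0.255.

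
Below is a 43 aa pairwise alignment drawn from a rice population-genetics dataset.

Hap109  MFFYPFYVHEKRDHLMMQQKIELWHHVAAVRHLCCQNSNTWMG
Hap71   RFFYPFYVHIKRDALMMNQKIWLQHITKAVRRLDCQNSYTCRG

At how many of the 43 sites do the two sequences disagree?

14

Differing sites — 1:M/R; 10:E/I; 14:H/A; 18:Q/N; 22:E/W; 24:W/Q; 26:H/I; 27:V/T; 28:A/K; 32:H/R; 34:C/D; 39:N/Y; 41:W/C; 42:M/R.
That gives 14 mismatches out of 43 aligned sites, so the Hamming distance is 14.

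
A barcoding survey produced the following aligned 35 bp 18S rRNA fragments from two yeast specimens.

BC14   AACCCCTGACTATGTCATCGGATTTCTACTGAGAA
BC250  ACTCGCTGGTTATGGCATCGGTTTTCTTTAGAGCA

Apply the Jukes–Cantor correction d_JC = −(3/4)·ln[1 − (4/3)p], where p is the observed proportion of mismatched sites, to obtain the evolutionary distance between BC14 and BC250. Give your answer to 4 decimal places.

Mismatches occur at site 2 (A→C), site 3 (C→T), site 5 (C→G), site 9 (A→G), site 10 (C→T), site 15 (T→G), site 22 (A→T), site 28 (A→T), site 29 (C→T), site 30 (T→A), site 34 (A→C).
p = 11/35 = 0.314286.
d = −0.75 · ln(1 − (4/3)·0.314286) = −0.75 · ln(0.580952) = −0.75 · (-0.543087) = 0.4073.

0.4073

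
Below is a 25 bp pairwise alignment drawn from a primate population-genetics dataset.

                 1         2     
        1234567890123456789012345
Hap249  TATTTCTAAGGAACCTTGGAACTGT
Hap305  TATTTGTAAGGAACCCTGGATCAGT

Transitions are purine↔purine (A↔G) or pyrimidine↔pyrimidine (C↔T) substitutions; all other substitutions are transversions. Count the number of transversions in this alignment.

The sequences differ at positions 6 (C/G, transversion), 16 (T/C, transition), 21 (A/T, transversion), 23 (T/A, transversion).
Of the 4 differences, 1 transition and 3 transversions, so the answer is 3.

3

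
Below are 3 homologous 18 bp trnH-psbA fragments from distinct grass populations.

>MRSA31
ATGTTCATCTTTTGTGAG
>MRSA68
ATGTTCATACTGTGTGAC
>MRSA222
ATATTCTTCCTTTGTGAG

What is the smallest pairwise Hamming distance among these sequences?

Pairwise Hamming distances:
  MRSA31 vs MRSA68: 4
  MRSA31 vs MRSA222: 3
  MRSA68 vs MRSA222: 5
The smallest is 3, between MRSA31 and MRSA222.

3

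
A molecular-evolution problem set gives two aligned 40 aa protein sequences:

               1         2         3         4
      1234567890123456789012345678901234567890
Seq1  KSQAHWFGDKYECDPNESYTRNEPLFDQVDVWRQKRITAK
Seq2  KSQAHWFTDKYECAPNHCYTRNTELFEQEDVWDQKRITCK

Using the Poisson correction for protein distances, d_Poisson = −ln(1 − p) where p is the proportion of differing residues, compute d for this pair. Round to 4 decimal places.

0.2877

Differing sites — 8:G/T; 14:D/A; 17:E/H; 18:S/C; 23:E/T; 24:P/E; 27:D/E; 29:V/E; 33:R/D; 39:A/C.
p = 10/40 = 0.250000.
d = −ln(1 − 0.250000) = −ln(0.750000) = 0.2877.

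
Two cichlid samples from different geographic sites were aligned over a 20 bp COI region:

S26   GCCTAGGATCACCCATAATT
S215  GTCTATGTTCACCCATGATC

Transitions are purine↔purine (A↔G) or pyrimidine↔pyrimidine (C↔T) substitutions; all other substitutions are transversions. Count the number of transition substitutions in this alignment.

Mismatches occur at site 2 (C↔T, transition), site 6 (G↔T, transversion), site 8 (A↔T, transversion), site 17 (A↔G, transition), site 20 (T↔C, transition).
Of the 5 differences, 3 transitions and 2 transversions, so the answer is 3.

3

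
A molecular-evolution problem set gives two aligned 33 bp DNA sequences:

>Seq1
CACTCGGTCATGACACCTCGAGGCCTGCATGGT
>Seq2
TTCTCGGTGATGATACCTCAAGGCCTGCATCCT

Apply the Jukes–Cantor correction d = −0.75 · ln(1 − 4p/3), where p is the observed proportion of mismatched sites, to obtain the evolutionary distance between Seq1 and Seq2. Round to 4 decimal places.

0.2493

Differing sites — 1:C/T; 2:A/T; 9:C/G; 14:C/T; 20:G/A; 31:G/C; 32:G/C.
p = 7/33 = 0.212121.
d = −0.75 · ln(1 − (4/3)·0.212121) = −0.75 · ln(0.717172) = −0.75 · (-0.332440) = 0.2493.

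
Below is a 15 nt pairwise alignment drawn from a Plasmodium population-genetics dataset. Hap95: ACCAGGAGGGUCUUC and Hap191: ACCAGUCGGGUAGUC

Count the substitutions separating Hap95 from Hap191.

Mismatches occur at site 6 (G→U), site 7 (A→C), site 12 (C→A), site 13 (U→G).
That gives 4 mismatches out of 15 aligned sites, so the Hamming distance is 4.

4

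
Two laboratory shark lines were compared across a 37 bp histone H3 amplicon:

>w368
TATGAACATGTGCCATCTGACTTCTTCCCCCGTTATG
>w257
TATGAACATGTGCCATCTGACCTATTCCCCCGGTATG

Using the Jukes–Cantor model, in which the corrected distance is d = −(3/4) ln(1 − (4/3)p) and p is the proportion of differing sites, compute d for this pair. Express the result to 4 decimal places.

The sequences differ at positions 22 (T/C), 24 (C/A), 33 (T/G).
p = 3/37 = 0.081081.
d = −0.75 · ln(1 − (4/3)·0.081081) = −0.75 · ln(0.891892) = −0.75 · (-0.114410) = 0.0858.

0.0858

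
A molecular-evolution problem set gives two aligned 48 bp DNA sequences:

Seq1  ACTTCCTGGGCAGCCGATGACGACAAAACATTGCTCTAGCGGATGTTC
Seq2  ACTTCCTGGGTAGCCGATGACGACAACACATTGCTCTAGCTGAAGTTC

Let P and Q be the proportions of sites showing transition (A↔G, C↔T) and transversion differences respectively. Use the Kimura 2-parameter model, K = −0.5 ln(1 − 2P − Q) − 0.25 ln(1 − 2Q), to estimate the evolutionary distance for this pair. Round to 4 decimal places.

0.0884

Mismatches occur at site 11 (C/T, transition), site 27 (A/C, transversion), site 41 (G/T, transversion), site 44 (T/A, transversion).
Of the 4 differences, 1 transition and 3 transversions over 48 sites: P = 1/48 = 0.020833, Q = 3/48 = 0.062500.
d = −0.5·ln(0.895834) − 0.25·ln(0.875000) = −0.5·(-0.110000) − 0.25·(-0.133531) = 0.0884.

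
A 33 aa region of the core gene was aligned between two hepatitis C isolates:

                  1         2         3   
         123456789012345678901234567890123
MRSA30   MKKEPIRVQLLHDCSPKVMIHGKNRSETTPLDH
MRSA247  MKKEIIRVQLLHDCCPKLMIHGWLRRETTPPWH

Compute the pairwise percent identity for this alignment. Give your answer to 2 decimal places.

Differing sites — 5:P/I; 15:S/C; 18:V/L; 23:K/W; 24:N/L; 26:S/R; 31:L/P; 32:D/W.
25 of the 33 sites match, so the percent identity is 25/33 × 100 = 75.76%.

75.76%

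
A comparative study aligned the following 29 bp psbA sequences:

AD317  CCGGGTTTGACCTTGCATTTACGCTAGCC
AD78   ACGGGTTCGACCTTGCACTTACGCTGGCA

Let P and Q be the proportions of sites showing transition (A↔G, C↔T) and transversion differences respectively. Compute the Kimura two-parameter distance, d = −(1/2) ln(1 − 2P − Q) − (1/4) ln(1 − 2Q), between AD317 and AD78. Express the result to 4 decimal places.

Mismatches occur at site 1 (C/A, transversion), site 8 (T/C, transition), site 18 (T/C, transition), site 26 (A/G, transition), site 29 (C/A, transversion).
Of the 5 differences, 3 transitions and 2 transversions over 29 sites: P = 3/29 = 0.103448, Q = 2/29 = 0.068966.
d = −0.5·ln(0.724138) − 0.25·ln(0.862068) = −0.5·(-0.322773) − 0.25·(-0.148421) = 0.1985.

0.1985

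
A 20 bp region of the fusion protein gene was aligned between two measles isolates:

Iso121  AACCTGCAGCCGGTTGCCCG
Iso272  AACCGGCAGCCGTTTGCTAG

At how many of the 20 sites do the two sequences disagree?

4

Mismatches occur at site 5 (T/G), site 13 (G/T), site 18 (C/T), site 19 (C/A).
That gives 4 mismatches out of 20 aligned sites, so the Hamming distance is 4.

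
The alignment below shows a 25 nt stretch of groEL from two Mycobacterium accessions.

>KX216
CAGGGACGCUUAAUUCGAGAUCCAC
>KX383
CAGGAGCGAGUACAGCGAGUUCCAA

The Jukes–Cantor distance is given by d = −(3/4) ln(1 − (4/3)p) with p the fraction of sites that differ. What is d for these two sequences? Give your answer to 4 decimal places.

Differing sites — 5:G/A; 6:A/G; 9:C/A; 10:U/G; 13:A/C; 14:U/A; 15:U/G; 20:A/U; 25:C/A.
p = 9/25 = 0.360000.
d = −0.75 · ln(1 − (4/3)·0.360000) = −0.75 · ln(0.520000) = −0.75 · (-0.653926) = 0.4904.

0.4904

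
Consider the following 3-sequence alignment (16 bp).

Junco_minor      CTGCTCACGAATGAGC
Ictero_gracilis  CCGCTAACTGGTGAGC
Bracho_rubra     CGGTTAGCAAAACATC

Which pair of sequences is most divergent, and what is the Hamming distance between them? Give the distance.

Pairwise Hamming distances:
  Junco_minor vs Ictero_gracilis: 5
  Junco_minor vs Bracho_rubra: 8
  Ictero_gracilis vs Bracho_rubra: 9
The largest is 9, between Ictero_gracilis and Bracho_rubra.

9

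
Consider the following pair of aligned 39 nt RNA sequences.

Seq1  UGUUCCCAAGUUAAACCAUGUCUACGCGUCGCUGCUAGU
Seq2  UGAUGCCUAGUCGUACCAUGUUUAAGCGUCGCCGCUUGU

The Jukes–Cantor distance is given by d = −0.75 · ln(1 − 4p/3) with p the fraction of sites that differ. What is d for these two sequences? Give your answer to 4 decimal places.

Mismatches occur at site 3 (U→A), site 5 (C→G), site 8 (A→U), site 12 (U→C), site 13 (A→G), site 14 (A→U), site 22 (C→U), site 25 (C→A), site 33 (U→C), site 37 (A→U).
p = 10/39 = 0.256410.
d = −0.75 · ln(1 − (4/3)·0.256410) = −0.75 · ln(0.658120) = −0.75 · (-0.418368) = 0.3138.

0.3138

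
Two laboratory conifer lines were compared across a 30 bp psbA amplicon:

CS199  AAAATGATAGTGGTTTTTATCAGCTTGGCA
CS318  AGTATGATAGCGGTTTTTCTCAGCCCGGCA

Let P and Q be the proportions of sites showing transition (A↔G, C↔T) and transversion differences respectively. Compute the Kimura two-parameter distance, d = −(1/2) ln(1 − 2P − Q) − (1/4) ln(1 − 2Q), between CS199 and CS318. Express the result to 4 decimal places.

0.2385

The sequences differ at positions 2 (A/G, transition), 3 (A/T, transversion), 11 (T/C, transition), 19 (A/C, transversion), 25 (T/C, transition), 26 (T/C, transition).
Of the 6 differences, 4 transitions and 2 transversions over 30 sites: P = 4/30 = 0.133333, Q = 2/30 = 0.066667.
d = −0.5·ln(0.666667) − 0.25·ln(0.866666) = −0.5·(-0.405465) − 0.25·(-0.143102) = 0.2385.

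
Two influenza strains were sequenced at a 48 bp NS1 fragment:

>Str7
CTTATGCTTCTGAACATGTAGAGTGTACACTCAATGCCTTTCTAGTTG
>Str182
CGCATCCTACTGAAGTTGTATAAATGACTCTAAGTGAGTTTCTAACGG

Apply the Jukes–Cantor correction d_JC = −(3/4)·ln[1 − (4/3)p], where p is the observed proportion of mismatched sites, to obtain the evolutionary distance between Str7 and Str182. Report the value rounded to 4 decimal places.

0.5627

Differing sites — 2:T/G; 3:T/C; 6:G/C; 9:T/A; 15:C/G; 16:A/T; 21:G/T; 23:G/A; 24:T/A; 25:G/T; 26:T/G; 29:A/T; 32:C/A; 34:A/G; 37:C/A; 38:C/G; 45:G/A; 46:T/C; 47:T/G.
p = 19/48 = 0.395833.
d = −0.75 · ln(1 − (4/3)·0.395833) = −0.75 · ln(0.472223) = −0.75 · (-0.750304) = 0.5627.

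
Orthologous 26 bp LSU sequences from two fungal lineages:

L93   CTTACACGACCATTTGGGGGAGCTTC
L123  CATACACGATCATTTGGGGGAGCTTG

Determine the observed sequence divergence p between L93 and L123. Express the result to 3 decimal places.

0.115

Differing sites — 2:T/A; 10:C/T; 26:C/G.
There are 3 differences over 26 sites, so p = 3/26 = 0.115.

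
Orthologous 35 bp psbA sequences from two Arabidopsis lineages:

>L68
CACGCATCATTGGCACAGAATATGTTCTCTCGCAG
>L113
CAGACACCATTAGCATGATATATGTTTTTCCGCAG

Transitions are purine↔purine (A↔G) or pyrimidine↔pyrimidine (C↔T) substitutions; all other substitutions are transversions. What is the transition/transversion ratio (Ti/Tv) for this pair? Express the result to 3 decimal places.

The sequences differ at positions 3 (C/G, transversion), 4 (G/A, transition), 7 (T/C, transition), 12 (G/A, transition), 16 (C/T, transition), 17 (A/G, transition), 18 (G/A, transition), 19 (A/T, transversion), 27 (C/T, transition), 29 (C/T, transition), 30 (T/C, transition).
Of the 11 differences, 9 transitions and 2 transversions, so Ti/Tv = 9/2 = 4.500.

4.500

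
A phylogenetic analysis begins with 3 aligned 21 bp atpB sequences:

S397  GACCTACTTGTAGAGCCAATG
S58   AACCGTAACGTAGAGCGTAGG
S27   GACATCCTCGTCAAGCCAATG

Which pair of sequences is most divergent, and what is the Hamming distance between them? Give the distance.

Pairwise Hamming distances:
  S397 vs S58: 9
  S397 vs S27: 5
  S58 vs S27: 11
The largest is 11, between S58 and S27.

11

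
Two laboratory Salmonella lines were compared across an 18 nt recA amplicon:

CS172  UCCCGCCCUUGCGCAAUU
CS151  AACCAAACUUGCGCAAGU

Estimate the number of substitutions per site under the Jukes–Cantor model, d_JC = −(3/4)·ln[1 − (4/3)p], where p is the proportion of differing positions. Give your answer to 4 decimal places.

Mismatches occur at site 1 (U↔A), site 2 (C↔A), site 5 (G↔A), site 6 (C↔A), site 7 (C↔A), site 17 (U↔G).
p = 6/18 = 0.333333.
d = −0.75 · ln(1 − (4/3)·0.333333) = −0.75 · ln(0.555556) = −0.75 · (-0.587786) = 0.4408.

0.4408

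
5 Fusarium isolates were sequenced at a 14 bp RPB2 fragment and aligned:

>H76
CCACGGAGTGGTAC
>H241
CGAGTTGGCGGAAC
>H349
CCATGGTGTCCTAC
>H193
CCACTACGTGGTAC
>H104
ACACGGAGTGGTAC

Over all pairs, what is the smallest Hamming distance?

Pairwise Hamming distances:
  H76 vs H241: 7
  H76 vs H349: 4
  H76 vs H193: 3
  H76 vs H104: 1
  H241 vs H349: 9
  H241 vs H193: 6
  H241 vs H104: 8
  H349 vs H193: 6
  H349 vs H104: 5
  H193 vs H104: 4
The smallest is 1, between H76 and H104.

1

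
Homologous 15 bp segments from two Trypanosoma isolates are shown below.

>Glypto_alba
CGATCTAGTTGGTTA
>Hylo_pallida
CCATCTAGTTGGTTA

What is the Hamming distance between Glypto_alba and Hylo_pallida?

The sequences differ at position 2 (G/C).
That gives 1 mismatch out of 15 aligned sites, so the Hamming distance is 1.

1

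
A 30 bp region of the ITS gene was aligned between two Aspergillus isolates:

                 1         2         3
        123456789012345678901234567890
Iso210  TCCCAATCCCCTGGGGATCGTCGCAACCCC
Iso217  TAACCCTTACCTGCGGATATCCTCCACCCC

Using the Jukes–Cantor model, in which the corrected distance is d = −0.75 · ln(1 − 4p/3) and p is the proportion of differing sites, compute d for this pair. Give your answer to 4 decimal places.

0.5716

Mismatches occur at site 2 (C↔A), site 3 (C↔A), site 5 (A↔C), site 6 (A↔C), site 8 (C↔T), site 9 (C↔A), site 14 (G↔C), site 19 (C↔A), site 20 (G↔T), site 21 (T↔C), site 23 (G↔T), site 25 (A↔C).
p = 12/30 = 0.400000.
d = −0.75 · ln(1 − (4/3)·0.400000) = −0.75 · ln(0.466667) = −0.75 · (-0.762139) = 0.5716.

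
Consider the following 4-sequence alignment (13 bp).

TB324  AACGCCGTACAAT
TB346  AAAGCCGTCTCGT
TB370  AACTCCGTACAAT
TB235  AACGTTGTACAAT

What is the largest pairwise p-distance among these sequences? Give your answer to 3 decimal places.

Pairwise Hamming distances:
  TB324 vs TB346: 5
  TB324 vs TB370: 1
  TB324 vs TB235: 2
  TB346 vs TB370: 6
  TB346 vs TB235: 7
  TB370 vs TB235: 3
The largest is 7 mismatches, between TB346 and TB235; p = 7/13 = 0.538.

0.538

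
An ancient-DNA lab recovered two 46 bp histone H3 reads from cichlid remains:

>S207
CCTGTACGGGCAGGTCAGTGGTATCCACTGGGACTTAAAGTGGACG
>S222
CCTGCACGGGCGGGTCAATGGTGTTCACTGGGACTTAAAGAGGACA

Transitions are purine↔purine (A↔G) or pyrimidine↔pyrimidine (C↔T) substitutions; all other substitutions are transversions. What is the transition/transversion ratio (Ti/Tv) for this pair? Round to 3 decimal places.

Mismatches occur at site 5 (T→C, transition), site 12 (A→G, transition), site 18 (G→A, transition), site 23 (A→G, transition), site 25 (C→T, transition), site 41 (T→A, transversion), site 46 (G→A, transition).
Of the 7 differences, 6 transitions and 1 transversion, so Ti/Tv = 6/1 = 6.000.

6.000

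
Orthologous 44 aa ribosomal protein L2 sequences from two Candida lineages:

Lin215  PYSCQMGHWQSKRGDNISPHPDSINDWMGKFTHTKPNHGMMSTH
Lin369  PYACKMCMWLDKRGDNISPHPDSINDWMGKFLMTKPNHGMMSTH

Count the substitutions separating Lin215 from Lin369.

8

Differing sites — 3:S/A; 5:Q/K; 7:G/C; 8:H/M; 10:Q/L; 11:S/D; 32:T/L; 33:H/M.
That gives 8 mismatches out of 44 aligned sites, so the Hamming distance is 8.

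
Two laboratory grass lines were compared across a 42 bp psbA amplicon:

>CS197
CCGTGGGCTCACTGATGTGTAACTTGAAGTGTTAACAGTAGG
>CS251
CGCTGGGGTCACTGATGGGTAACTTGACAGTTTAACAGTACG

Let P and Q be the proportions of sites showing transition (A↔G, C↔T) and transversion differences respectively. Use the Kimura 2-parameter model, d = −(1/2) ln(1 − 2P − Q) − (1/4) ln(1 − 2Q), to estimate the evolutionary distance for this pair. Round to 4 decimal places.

0.2559

Differing sites — 2:C/G (Tv); 3:G/C (Tv); 8:C/G (Tv); 18:T/G (Tv); 28:A/C (Tv); 29:G/A (Ti); 30:T/G (Tv); 31:G/T (Tv); 41:G/C (Tv).
Of the 9 differences, 1 transition and 8 transversions over 42 sites: P = 1/42 = 0.023810, Q = 8/42 = 0.190476.
d = −0.5·ln(0.761904) − 0.25·ln(0.619048) = −0.5·(-0.271935) − 0.25·(-0.479572) = 0.2559.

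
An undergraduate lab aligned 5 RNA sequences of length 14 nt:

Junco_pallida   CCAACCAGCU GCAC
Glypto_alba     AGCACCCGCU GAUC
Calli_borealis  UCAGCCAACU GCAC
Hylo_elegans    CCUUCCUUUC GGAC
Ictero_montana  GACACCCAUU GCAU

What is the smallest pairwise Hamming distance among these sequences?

Pairwise Hamming distances:
  Junco_pallida vs Glypto_alba: 6
  Junco_pallida vs Calli_borealis: 3
  Junco_pallida vs Hylo_elegans: 7
  Junco_pallida vs Ictero_montana: 7
  Glypto_alba vs Calli_borealis: 8
  Glypto_alba vs Hylo_elegans: 10
  Glypto_alba vs Ictero_montana: 7
  Calli_borealis vs Hylo_elegans: 8
  Calli_borealis vs Ictero_montana: 7
  Hylo_elegans vs Ictero_montana: 9
The smallest is 3, between Junco_pallida and Calli_borealis.

3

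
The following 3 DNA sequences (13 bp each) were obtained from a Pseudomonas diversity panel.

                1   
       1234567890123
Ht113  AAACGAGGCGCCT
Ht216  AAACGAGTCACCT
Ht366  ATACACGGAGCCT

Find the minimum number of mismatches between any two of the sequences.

Pairwise Hamming distances:
  Ht113 vs Ht216: 2
  Ht113 vs Ht366: 4
  Ht216 vs Ht366: 6
The smallest is 2, between Ht113 and Ht216.

2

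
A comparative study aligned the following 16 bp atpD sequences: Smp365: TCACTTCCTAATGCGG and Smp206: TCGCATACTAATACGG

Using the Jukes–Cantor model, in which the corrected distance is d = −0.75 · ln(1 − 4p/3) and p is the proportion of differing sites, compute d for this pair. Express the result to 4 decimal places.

The sequences differ at positions 3 (A/G), 5 (T/A), 7 (C/A), 13 (G/A).
p = 4/16 = 0.250000.
d = −0.75 · ln(1 − (4/3)·0.250000) = −0.75 · ln(0.666667) = −0.75 · (-0.405465) = 0.3041.

0.3041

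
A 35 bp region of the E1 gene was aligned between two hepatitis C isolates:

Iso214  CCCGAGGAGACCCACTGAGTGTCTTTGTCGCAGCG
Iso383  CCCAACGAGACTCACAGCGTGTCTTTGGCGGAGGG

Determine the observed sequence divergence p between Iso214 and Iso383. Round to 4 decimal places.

Differing sites — 4:G/A; 6:G/C; 12:C/T; 16:T/A; 18:A/C; 28:T/G; 31:C/G; 34:C/G.
There are 8 differences over 35 sites, so p = 8/35 = 0.2286.

0.2286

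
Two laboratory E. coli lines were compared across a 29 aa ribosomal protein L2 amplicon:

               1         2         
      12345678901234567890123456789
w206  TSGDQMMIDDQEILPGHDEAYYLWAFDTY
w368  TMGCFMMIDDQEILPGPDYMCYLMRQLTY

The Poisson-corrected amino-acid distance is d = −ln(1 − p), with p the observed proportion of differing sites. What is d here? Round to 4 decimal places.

0.4769

The sequences differ at positions 2 (S/M), 4 (D/C), 5 (Q/F), 17 (H/P), 19 (E/Y), 20 (A/M), 21 (Y/C), 24 (W/M), 25 (A/R), 26 (F/Q), 27 (D/L).
p = 11/29 = 0.379310.
d = −ln(1 − 0.379310) = −ln(0.620690) = 0.4769.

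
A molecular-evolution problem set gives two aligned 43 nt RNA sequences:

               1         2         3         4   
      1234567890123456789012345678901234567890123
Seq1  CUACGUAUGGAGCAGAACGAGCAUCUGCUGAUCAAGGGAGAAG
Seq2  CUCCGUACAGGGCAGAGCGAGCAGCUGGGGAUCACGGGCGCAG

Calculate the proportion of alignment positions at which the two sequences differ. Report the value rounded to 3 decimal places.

0.256

The sequences differ at positions 3 (A/C), 8 (U/C), 9 (G/A), 11 (A/G), 17 (A/G), 24 (U/G), 28 (C/G), 29 (U/G), 35 (A/C), 39 (A/C), 41 (A/C).
There are 11 differences over 43 sites, so p = 11/43 = 0.256.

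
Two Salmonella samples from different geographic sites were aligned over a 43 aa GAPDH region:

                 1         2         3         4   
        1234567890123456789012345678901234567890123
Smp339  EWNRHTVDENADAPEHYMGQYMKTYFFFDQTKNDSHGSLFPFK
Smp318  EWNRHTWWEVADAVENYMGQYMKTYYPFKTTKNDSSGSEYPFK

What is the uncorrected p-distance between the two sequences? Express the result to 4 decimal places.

0.2791

Mismatches occur at site 7 (V↔W), site 8 (D↔W), site 10 (N↔V), site 14 (P↔V), site 16 (H↔N), site 26 (F↔Y), site 27 (F↔P), site 29 (D↔K), site 30 (Q↔T), site 36 (H↔S), site 39 (L↔E), site 40 (F↔Y).
There are 12 differences over 43 sites, so p = 12/43 = 0.2791.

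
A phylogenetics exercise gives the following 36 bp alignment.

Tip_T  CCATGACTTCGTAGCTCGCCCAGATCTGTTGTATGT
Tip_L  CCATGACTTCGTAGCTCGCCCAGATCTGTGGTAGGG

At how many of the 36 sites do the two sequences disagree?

3

Mismatches occur at site 30 (T↔G), site 34 (T↔G), site 36 (T↔G).
That gives 3 mismatches out of 36 aligned sites, so the Hamming distance is 3.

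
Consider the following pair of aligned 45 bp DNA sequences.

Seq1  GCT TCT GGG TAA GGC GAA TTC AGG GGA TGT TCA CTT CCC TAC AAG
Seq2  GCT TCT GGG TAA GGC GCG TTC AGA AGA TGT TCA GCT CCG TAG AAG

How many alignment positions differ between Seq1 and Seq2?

8

The sequences differ at positions 17 (A/C), 18 (A/G), 24 (G/A), 25 (G/A), 34 (C/G), 35 (T/C), 39 (C/G), 42 (C/G).
That gives 8 mismatches out of 45 aligned sites, so the Hamming distance is 8.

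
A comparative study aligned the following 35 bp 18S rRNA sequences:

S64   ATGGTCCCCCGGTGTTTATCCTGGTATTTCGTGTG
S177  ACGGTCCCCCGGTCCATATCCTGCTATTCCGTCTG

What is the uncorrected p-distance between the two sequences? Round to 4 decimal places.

0.2000

Mismatches occur at site 2 (T↔C), site 14 (G↔C), site 15 (T↔C), site 16 (T↔A), site 24 (G↔C), site 29 (T↔C), site 33 (G↔C).
There are 7 differences over 35 sites, so p = 7/35 = 0.2000.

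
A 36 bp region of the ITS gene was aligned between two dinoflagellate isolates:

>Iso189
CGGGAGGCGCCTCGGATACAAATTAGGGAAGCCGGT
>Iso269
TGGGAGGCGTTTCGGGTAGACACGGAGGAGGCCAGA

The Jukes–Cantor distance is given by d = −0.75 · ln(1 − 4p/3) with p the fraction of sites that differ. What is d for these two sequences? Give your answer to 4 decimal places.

0.4926

Mismatches occur at site 1 (C→T), site 10 (C→T), site 11 (C→T), site 16 (A→G), site 19 (C→G), site 21 (A→C), site 23 (T→C), site 24 (T→G), site 25 (A→G), site 26 (G→A), site 30 (A→G), site 34 (G→A), site 36 (T→A).
p = 13/36 = 0.361111.
d = −0.75 · ln(1 − (4/3)·0.361111) = −0.75 · ln(0.518519) = −0.75 · (-0.656779) = 0.4926.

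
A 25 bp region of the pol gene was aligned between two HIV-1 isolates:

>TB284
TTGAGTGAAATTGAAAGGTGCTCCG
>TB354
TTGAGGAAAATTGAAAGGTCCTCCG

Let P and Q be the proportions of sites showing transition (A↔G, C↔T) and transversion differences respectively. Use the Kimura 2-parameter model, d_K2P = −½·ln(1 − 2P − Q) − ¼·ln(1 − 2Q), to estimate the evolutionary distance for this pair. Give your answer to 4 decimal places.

Differing sites — 6:T/G (Tv); 7:G/A (Ti); 20:G/C (Tv).
Of the 3 differences, 1 transition and 2 transversions over 25 sites: P = 1/25 = 0.040000, Q = 2/25 = 0.080000.
d = −0.5·ln(0.840000) − 0.25·ln(0.840000) = −0.5·(-0.174353) − 0.25·(-0.174353) = 0.1308.

0.1308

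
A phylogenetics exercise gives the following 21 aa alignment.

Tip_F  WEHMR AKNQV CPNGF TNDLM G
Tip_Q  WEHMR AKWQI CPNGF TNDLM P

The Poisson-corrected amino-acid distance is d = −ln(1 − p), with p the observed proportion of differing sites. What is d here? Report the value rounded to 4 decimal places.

The sequences differ at positions 8 (N/W), 10 (V/I), 21 (G/P).
p = 3/21 = 0.142857.
d = −ln(1 − 0.142857) = −ln(0.857143) = 0.1542.

0.1542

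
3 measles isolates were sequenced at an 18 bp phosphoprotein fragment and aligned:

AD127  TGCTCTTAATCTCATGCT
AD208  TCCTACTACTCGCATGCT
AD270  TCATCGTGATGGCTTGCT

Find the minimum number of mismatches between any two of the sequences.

Pairwise Hamming distances:
  AD127 vs AD208: 5
  AD127 vs AD270: 7
  AD208 vs AD270: 7
The smallest is 5, between AD127 and AD208.

5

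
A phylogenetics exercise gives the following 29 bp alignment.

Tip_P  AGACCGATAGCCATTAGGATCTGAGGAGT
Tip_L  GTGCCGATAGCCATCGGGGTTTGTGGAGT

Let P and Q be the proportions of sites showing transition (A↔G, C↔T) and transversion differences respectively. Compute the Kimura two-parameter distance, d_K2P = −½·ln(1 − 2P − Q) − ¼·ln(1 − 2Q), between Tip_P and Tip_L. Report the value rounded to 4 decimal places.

Mismatches occur at site 1 (A↔G, transition), site 2 (G↔T, transversion), site 3 (A↔G, transition), site 15 (T↔C, transition), site 16 (A↔G, transition), site 19 (A↔G, transition), site 21 (C↔T, transition), site 24 (A↔T, transversion).
Of the 8 differences, 6 transitions and 2 transversions over 29 sites: P = 6/29 = 0.206897, Q = 2/29 = 0.068966.
d = −0.5·ln(0.517240) − 0.25·ln(0.862068) = −0.5·(-0.659248) − 0.25·(-0.148421) = 0.3667.

0.3667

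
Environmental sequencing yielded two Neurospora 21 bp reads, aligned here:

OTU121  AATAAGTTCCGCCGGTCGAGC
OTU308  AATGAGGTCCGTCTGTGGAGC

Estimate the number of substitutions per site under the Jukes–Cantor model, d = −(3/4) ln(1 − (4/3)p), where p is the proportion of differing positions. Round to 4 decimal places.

0.2865

The sequences differ at positions 4 (A/G), 7 (T/G), 12 (C/T), 14 (G/T), 17 (C/G).
p = 5/21 = 0.238095.
d = −0.75 · ln(1 − (4/3)·0.238095) = −0.75 · ln(0.682540) = −0.75 · (-0.381934) = 0.2865.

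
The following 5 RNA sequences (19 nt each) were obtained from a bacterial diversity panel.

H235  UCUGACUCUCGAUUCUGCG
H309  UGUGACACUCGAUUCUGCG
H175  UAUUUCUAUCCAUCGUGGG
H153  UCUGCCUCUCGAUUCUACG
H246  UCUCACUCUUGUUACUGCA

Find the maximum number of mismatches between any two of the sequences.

11

Pairwise Hamming distances:
  H235 vs H309: 2
  H235 vs H175: 8
  H235 vs H153: 2
  H235 vs H246: 5
  H309 vs H175: 9
  H309 vs H153: 4
  H309 vs H246: 7
  H175 vs H153: 9
  H175 vs H246: 11
  H153 vs H246: 7
The largest is 11, between H175 and H246.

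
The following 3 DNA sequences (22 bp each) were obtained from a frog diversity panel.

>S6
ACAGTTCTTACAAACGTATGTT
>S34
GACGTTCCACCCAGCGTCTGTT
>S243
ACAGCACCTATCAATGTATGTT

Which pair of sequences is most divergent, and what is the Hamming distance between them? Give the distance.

Pairwise Hamming distances:
  S6 vs S34: 9
  S6 vs S243: 6
  S34 vs S243: 11
The largest is 11, between S34 and S243.

11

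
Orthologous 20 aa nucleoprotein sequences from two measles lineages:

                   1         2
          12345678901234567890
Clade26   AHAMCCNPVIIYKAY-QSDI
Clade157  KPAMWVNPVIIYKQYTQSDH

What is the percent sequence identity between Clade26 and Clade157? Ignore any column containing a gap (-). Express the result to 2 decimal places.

Excluding the 1 gap column leaves 19 comparable sites.
The sequences differ at positions 1 (A/K), 2 (H/P), 5 (C/W), 6 (C/V), 14 (A/Q), 20 (I/H).
13 of the 19 comparable sites match, so the percent identity is 13/19 × 100 = 68.42%.

68.42%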